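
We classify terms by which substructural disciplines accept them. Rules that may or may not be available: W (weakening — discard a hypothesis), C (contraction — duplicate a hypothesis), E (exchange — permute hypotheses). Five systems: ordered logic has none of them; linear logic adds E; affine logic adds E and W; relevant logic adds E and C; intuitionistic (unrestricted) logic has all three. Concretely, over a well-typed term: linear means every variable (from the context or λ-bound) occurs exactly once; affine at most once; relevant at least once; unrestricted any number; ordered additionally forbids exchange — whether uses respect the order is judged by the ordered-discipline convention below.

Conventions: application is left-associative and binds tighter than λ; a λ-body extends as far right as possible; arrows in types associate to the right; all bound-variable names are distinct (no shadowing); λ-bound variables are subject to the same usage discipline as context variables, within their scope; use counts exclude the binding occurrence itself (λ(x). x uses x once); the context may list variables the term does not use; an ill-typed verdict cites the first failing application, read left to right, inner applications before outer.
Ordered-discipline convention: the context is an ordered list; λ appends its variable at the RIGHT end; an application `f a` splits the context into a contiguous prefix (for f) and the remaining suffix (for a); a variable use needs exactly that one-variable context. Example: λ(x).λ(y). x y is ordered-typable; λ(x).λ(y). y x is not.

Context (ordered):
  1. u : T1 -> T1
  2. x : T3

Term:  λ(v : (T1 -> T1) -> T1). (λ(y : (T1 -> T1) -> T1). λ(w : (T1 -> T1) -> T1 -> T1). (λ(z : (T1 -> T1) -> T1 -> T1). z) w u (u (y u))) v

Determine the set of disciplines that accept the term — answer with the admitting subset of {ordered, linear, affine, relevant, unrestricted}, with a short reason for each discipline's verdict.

accepted by: unrestricted
use counts: u ×3; x ×0; v [bound] ×1; y [bound] ×1; w [bound] ×1; z [bound] ×1
use order (left to right): z, w, u, u, y, u, v
typing: well-typed at ((T1 -> T1) -> T1) -> ((T1 -> T1) -> T1 -> T1) -> T1
ordered ✗ (repeated use of u ×3; unused: x — weakening required)
linear ✗ (repeated use of u ×3; unused: x — weakening required)
affine ✗ (repeated use of u ×3)
relevant ✗ (unused: x — weakening required)
unrestricted ✓ (typability at ((T1 -> T1) -> T1) -> ((T1 -> T1) -> T1 -> T1) -> T1 is all that's needed)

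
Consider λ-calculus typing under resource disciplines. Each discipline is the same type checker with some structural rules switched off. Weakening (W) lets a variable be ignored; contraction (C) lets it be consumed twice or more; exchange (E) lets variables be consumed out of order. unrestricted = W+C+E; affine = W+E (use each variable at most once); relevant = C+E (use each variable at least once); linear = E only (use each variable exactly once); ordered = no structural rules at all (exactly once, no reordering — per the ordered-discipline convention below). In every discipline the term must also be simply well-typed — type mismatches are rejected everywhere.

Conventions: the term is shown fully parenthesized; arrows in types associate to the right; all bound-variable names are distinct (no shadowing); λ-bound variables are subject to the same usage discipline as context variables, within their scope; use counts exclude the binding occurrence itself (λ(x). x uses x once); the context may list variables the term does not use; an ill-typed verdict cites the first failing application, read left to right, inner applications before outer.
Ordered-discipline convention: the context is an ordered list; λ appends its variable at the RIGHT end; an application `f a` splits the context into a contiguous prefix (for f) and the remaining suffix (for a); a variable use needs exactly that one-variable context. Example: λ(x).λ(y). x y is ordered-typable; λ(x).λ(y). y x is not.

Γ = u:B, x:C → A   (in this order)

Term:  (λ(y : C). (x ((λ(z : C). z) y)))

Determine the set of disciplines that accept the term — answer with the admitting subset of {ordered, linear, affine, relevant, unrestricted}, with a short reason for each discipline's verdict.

admitting disciplines: affine, unrestricted
usage: u: 0×, x: 1×, y [bound]: 1×, z [bound]: 1×
use order (left to right): x, z, y
typing: ✓ — C → A
ordered: ✗, u left unused
linear: ✗, u left unused
affine: ✓, at most one use each (u, x, y, z)
relevant: ✗, u left unused
unrestricted: ✓, typability at C → A is all that's needed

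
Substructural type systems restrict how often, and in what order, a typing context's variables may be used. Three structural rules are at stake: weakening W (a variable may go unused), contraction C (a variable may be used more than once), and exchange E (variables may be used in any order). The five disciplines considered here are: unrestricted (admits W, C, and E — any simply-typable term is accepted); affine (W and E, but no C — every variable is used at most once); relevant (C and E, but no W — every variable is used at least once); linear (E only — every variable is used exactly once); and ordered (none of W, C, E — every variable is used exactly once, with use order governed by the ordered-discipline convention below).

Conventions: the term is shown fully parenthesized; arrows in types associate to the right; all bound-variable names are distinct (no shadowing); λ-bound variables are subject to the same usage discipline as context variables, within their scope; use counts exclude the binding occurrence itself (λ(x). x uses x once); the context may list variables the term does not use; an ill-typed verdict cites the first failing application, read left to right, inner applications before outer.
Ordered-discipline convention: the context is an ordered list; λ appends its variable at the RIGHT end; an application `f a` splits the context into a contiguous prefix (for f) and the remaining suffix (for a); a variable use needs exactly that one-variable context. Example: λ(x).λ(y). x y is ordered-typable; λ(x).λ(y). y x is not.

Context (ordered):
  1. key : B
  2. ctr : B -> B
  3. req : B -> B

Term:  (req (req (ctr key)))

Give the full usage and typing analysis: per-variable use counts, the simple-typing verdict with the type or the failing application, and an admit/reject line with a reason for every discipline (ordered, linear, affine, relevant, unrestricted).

variable uses: key: 1×, ctr: 1×, req: 2×
order of uses: req, req, ctr, key
typing: well-typed — term : B
ordered ✗ (req ×2 used more than once (contraction))
linear ✗ (req ×2 used more than once (contraction))
affine ✗ (req ×2 used more than once (contraction))
relevant ✓ (key, ctr, req: all used, weakening unneeded)
unrestricted ✓ (simply typable at B; W, C, E all held)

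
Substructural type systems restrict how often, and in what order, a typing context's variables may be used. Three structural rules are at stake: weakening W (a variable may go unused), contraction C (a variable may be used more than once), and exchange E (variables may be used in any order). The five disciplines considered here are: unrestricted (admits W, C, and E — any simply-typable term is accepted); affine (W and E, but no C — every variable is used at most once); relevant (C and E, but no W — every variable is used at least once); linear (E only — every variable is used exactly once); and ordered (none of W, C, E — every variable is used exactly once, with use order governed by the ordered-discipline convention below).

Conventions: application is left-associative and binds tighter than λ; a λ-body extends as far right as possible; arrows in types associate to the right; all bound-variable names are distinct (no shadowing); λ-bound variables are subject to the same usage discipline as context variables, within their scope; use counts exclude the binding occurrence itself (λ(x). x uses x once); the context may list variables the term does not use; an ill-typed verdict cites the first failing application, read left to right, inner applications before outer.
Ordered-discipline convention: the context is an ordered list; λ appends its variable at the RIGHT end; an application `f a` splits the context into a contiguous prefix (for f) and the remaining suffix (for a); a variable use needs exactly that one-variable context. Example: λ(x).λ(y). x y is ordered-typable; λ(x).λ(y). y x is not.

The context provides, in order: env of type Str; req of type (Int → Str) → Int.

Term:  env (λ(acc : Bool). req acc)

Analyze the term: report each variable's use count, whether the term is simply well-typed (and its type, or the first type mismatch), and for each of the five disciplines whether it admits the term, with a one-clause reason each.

variable uses: env: 1×; req: 1×; acc [bound]: 1×
left-to-right use order: env, req, acc
typing: ill-typed: an application expects Int → Str but receives Bool
ordered ✗ (fails simple typing)
linear ✗ (a type mismatch blocks all five)
affine ✗ (the type mismatch rejects it)
relevant ✗ (not simply typable)
unrestricted ✗ (fails simple typing)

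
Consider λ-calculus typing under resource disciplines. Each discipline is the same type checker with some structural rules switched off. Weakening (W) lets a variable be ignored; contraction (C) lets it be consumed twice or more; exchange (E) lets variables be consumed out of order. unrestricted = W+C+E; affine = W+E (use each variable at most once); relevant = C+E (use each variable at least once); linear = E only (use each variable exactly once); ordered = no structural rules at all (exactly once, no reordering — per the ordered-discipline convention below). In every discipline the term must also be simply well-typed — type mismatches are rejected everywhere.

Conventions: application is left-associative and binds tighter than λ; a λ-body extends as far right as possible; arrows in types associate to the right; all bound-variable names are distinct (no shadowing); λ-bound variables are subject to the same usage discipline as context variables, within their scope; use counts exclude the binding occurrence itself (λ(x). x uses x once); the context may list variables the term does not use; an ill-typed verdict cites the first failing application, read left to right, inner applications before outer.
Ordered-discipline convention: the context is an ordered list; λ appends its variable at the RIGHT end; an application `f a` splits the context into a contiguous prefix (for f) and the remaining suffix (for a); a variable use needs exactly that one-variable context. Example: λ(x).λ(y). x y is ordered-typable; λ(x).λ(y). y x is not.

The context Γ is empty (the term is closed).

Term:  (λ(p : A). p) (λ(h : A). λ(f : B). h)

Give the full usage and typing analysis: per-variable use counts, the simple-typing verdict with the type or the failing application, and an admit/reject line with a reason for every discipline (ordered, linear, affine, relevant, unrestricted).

counts: p (bound)=1; h (bound)=1; f (bound)=0
order of uses: p, h
typing: ill-typed: an application expects A but receives A -> B -> A
ordered: ✗, the type mismatch rejects it
linear: ✗, not simply typable
affine: ✗, fails simple typing
relevant: ✗, a type mismatch blocks all five
unrestricted: ✗, the type mismatch rejects it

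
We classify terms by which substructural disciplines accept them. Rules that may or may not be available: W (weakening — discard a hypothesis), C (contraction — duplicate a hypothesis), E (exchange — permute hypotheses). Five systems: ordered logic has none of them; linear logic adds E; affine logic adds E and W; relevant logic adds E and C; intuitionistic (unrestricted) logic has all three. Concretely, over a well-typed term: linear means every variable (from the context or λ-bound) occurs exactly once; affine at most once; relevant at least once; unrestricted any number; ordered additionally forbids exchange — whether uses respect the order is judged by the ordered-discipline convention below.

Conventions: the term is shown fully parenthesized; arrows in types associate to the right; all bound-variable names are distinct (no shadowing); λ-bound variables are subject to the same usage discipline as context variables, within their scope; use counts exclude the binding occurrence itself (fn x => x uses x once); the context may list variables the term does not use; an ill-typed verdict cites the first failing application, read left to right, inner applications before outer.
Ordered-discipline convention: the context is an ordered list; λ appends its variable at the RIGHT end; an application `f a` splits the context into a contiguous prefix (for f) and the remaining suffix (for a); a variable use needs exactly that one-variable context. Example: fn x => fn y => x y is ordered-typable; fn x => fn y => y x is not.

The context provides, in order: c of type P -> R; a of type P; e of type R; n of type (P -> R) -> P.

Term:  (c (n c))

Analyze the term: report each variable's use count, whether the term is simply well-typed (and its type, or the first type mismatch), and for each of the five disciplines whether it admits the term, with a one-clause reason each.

counts: c=2, a=0, e=0, n=1
left-to-right use order: c, n, c
typing: well-typed — term : R
ordered ✗ (needs contraction — c ×2; a, e never used (weakening))
linear ✗ (needs contraction — c ×2; a, e never used (weakening))
affine ✗ (needs contraction — c ×2)
relevant ✗ (a, e never used (weakening))
unrestricted ✓ (typability at R is all that's needed)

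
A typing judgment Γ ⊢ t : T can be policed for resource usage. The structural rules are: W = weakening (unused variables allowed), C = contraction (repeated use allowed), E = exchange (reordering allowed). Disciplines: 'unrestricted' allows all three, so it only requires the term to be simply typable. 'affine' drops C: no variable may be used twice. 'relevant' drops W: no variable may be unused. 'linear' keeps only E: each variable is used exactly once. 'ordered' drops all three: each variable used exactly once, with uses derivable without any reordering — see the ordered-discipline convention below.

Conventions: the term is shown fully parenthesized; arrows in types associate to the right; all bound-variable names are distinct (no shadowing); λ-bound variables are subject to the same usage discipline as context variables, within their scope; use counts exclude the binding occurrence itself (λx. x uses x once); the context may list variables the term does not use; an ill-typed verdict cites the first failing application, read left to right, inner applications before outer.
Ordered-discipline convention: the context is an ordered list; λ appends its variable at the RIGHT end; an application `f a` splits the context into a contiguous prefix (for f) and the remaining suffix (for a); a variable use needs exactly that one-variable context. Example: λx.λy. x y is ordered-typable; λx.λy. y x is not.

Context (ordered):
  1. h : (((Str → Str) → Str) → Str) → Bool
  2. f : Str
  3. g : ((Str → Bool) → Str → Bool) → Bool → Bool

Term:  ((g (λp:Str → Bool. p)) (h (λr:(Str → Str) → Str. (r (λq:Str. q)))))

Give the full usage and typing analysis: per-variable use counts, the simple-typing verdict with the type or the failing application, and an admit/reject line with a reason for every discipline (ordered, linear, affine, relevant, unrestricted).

counts: h ×1, f ×0, g ×1, p [bound] ×1, r [bound] ×1, q [bound] ×1
uses in reading order: g, p, h, r, q
typing: ✓ — Bool
ordered: ✗ — f never used (weakening)
linear: ✗ — f never used (weakening)
affine: ✓ — no duplicate uses among h, f, g, p, r, q
relevant: ✗ — f never used (weakening)
unrestricted: ✓ — simply typable at Bool; W, C, E all held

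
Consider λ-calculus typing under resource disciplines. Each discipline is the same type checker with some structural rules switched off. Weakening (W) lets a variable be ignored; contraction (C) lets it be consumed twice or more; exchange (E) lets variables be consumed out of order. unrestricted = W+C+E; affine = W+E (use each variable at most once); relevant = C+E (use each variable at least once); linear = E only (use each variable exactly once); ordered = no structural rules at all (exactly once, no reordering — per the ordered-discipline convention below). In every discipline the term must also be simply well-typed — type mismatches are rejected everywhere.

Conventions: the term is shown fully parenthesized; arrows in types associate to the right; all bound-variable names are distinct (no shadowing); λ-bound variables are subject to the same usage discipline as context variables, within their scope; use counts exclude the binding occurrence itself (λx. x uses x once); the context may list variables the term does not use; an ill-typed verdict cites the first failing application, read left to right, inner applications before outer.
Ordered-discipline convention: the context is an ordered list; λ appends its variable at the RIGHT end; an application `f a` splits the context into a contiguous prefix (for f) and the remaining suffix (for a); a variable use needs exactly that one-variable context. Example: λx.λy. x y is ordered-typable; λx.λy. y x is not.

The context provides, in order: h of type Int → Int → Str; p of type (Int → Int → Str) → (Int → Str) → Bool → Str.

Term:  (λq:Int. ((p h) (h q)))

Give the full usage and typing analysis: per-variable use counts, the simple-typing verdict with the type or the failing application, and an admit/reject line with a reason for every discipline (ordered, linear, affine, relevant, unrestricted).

use counts: h: 2×, p: 1×, q (λ-bound): 1×
use order (left to right): p, h, h, q
typing: the term checks, with type Int → Bool → Str
ordered: ✗ — needs contraction — h ×2
linear: ✗ — needs contraction — h ×2
affine: ✗ — needs contraction — h ×2
relevant: ✓ — h, p, q: all used, weakening unneeded
unrestricted: ✓ — typability at Int → Bool → Str is all that's needed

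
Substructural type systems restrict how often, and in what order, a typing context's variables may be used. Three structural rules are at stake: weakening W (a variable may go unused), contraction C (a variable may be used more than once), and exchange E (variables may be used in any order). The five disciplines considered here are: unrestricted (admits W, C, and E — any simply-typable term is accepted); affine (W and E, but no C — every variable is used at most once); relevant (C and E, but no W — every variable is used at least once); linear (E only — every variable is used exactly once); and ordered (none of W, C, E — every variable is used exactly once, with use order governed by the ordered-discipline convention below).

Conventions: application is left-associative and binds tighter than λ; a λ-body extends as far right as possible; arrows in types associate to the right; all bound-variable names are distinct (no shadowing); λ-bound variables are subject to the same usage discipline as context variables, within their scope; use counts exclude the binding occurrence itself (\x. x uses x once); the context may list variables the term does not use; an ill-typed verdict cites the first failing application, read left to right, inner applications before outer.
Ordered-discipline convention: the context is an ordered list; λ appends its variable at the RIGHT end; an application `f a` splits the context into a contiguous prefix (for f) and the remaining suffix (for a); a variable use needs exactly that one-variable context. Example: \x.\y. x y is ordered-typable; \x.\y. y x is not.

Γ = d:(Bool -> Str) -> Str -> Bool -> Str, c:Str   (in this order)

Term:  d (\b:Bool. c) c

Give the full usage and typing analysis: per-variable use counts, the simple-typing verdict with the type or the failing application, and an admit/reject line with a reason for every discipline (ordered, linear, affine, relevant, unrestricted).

use counts: d=1; c=2; b (λ-bound)=0
order of uses: d, c, c
typing: ✓ — Bool -> Str
ordered ✗ (repeated use of c ×2; b left unused)
linear ✗ (repeated use of c ×2; b left unused)
affine ✗ (repeated use of c ×2)
relevant ✗ (b left unused)
unrestricted ✓ (well-typed at Bool -> Str; no restrictions here)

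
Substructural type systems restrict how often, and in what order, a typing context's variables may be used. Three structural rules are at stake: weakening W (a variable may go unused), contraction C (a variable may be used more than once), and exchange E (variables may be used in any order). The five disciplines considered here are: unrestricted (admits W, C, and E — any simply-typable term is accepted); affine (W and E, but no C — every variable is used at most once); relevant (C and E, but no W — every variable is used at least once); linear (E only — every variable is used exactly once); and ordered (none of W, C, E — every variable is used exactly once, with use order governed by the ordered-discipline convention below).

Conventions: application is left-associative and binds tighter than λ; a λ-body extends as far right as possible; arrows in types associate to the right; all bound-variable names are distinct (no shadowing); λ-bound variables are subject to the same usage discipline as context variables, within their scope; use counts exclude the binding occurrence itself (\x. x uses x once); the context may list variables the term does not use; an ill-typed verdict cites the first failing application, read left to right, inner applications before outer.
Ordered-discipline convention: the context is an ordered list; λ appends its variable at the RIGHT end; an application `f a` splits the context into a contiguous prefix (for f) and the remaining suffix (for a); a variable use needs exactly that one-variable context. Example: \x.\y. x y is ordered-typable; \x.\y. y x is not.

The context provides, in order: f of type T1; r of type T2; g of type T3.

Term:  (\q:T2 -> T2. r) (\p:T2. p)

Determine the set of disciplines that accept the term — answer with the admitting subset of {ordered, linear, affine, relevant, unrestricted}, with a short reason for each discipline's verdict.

admitting disciplines: affine, unrestricted
variable uses: f: 0×; r: 1×; g: 0×; q (λ-bound): 0×; p (λ-bound): 1×
use order (left to right): r, p
typing: the term checks, with type T2
ordered: ✗, f, g, q never used (weakening)
linear: ✗, f, g, q never used (weakening)
affine: ✓, none of f, r, g, q, p used more than once
relevant: ✗, f, g, q never used (weakening)
unrestricted: ✓, type-checks (T2) and nothing is barred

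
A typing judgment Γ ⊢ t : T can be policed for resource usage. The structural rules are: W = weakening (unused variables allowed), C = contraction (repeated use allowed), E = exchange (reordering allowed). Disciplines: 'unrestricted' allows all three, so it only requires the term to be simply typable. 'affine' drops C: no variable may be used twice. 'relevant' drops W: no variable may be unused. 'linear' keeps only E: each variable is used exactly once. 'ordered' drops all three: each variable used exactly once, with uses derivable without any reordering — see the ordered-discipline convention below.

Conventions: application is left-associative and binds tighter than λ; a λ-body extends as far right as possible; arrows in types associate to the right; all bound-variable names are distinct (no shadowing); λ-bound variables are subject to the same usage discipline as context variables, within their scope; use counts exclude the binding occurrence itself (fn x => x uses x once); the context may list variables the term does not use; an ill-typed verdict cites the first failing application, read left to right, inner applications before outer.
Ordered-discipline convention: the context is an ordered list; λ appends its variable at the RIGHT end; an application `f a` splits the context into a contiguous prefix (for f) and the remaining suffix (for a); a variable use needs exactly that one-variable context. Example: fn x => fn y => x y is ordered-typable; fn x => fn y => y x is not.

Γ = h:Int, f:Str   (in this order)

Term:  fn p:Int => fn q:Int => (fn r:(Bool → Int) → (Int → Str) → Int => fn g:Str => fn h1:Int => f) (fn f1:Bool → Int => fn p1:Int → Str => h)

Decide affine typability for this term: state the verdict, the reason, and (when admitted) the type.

yes — h, f, p, q, r, g, h1, f1, p1: no repeats, contraction unneeded; term : Int → Int → Str → Int → Str
use counts: h=1; f=1; p [bound]=0; q [bound]=0; r [bound]=0; g [bound]=0; h1 [bound]=0; f1 [bound]=0; p1 [bound]=0
left-to-right use order: f, h
typing: the term checks, with type Int → Int → Str → Int → Str
all disciplines: ordered ✗; linear ✗; affine ✓; relevant ✗; unrestricted ✓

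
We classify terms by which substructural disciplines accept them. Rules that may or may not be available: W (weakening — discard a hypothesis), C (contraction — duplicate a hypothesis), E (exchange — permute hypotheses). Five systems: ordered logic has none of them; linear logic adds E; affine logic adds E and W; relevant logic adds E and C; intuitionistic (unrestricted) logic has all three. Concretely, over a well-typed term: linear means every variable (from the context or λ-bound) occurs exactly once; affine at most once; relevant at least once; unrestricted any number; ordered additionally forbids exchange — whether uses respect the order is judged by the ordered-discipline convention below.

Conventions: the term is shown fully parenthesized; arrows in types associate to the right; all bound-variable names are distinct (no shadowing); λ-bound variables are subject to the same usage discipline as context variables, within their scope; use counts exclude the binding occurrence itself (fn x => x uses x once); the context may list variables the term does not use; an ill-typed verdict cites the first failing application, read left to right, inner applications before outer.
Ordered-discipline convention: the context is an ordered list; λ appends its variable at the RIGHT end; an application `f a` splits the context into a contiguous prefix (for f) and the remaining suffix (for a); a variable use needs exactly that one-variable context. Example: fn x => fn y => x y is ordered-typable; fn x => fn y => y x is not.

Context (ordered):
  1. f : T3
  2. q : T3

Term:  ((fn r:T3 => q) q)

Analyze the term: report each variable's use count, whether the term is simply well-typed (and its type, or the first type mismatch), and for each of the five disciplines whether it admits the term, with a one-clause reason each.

counts: f: 0×, q: 2×, r [bound]: 0×
left-to-right use order: q, q
typing: the term checks, with type T3
ordered: ✗ — q ×2 used more than once (contraction); f, r left unused
linear: ✗ — q ×2 used more than once (contraction); f, r left unused
affine: ✗ — q ×2 used more than once (contraction)
relevant: ✗ — f, r left unused
unrestricted: ✓ — simply typable at T3; W, C, E all held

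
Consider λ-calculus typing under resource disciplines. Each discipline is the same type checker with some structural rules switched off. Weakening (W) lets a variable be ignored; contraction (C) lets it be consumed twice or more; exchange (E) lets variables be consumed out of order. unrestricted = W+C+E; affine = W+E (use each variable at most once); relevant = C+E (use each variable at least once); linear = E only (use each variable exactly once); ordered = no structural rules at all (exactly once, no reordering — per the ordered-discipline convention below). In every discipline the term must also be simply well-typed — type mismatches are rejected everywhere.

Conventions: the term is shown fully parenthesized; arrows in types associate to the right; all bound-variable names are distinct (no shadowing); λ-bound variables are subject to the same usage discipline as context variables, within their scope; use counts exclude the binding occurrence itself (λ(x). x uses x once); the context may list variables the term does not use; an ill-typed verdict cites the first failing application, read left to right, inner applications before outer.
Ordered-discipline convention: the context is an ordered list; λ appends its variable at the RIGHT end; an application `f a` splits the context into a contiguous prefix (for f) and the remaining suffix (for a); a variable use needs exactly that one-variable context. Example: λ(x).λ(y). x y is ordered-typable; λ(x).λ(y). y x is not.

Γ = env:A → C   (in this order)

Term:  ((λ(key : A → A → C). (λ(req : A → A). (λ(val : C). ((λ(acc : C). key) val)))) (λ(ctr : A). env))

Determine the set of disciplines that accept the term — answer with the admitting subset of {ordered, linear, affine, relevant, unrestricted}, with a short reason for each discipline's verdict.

accepted by: affine, unrestricted
usage: env: 1; key (bound): 1; req (bound): 0; val (bound): 1; acc (bound): 0; ctr (bound): 0
order of uses: key, val, env
typing: well-typed at (A → A) → C → A → A → C
ordered: ✗, req, acc, ctr never used (weakening)
linear: ✗, req, acc, ctr never used (weakening)
affine: ✓, none of env, key, req, val, acc, ctr used more than once
relevant: ✗, req, acc, ctr never used (weakening)
unrestricted: ✓, simply typable at (A → A) → C → A → A → C; W, C, E all held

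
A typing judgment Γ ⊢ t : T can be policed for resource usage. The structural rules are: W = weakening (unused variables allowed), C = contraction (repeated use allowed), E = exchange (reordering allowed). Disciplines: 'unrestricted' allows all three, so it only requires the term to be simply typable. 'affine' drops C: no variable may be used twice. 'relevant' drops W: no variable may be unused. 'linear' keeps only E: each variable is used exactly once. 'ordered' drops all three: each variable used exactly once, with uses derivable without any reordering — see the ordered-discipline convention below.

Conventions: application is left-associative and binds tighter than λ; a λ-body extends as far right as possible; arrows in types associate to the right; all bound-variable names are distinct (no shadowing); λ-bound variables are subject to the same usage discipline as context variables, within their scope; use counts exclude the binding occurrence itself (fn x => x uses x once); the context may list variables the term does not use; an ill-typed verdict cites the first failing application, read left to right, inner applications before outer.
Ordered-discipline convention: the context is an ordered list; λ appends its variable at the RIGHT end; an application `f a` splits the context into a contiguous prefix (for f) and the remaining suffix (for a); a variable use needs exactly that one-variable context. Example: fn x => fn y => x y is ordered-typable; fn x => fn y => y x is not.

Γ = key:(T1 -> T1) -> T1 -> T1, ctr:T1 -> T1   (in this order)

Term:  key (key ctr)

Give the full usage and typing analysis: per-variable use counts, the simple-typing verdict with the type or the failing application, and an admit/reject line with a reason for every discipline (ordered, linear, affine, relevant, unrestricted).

usage: key=2; ctr=1
order of uses: key, key, ctr
typing: well-typed at T1 -> T1
ordered: ✗ — repeated use of key ×2
linear: ✗ — repeated use of key ×2
affine: ✗ — repeated use of key ×2
relevant: ✓ — at least one use each (key, ctr)
unrestricted: ✓ — typability at T1 -> T1 is all that's needed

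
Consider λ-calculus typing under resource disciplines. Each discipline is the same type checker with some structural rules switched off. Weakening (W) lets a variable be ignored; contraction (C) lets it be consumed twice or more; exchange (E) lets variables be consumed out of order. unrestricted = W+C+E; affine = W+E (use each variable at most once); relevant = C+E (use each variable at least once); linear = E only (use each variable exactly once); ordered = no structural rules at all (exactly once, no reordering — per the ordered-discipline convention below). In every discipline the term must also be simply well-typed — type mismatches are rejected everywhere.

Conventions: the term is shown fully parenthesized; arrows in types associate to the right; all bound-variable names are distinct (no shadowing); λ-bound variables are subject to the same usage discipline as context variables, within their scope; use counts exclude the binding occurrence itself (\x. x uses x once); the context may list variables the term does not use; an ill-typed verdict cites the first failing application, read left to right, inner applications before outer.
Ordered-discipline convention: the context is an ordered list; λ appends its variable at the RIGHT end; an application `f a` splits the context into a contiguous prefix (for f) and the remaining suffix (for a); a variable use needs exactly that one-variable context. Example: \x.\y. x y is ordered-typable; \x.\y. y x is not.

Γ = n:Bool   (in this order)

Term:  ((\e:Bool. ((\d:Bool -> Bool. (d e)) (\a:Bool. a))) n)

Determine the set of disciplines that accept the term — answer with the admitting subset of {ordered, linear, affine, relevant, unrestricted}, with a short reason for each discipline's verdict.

accepted by: linear, affine, relevant, unrestricted
usage: n: 1×, e [bound]: 1×, d [bound]: 1×, a [bound]: 1×
use order (left to right): d, e, a, n
typing: well-typed at Bool
ordered: ✗ — no contiguous prefix/suffix split fits d, e, a, n
linear: ✓ — exactly-once usage across n, e, d, a
affine: ✓ — no duplicate uses among n, e, d, a
relevant: ✓ — none of n, e, d, a goes unused
unrestricted: ✓ — simply typable at Bool; W, C, E all held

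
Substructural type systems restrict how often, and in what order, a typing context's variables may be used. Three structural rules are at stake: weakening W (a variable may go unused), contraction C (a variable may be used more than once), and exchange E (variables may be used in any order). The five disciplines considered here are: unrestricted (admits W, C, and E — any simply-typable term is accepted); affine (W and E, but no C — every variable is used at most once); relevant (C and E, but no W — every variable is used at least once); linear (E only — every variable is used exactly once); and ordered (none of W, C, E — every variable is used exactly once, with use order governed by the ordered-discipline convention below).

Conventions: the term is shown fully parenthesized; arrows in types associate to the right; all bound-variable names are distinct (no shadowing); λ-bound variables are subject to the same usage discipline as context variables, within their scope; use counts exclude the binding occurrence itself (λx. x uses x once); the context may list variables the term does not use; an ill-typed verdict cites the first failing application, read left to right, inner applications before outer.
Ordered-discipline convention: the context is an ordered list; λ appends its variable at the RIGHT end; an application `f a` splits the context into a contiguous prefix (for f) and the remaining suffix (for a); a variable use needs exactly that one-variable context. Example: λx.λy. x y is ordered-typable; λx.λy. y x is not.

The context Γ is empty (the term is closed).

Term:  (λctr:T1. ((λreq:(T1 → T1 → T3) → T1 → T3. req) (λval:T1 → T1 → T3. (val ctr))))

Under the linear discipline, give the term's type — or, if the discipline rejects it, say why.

term : T1 → (T1 → T1 → T3) → T1 → T3
use counts: ctr (bound)=1; req (bound)=1; val (bound)=1
use order (left to right): req, val, ctr
typing: well-typed at T1 → (T1 → T1 → T3) → T1 → T3
per-discipline verdicts: ordered ✗, linear ✓, affine ✓, relevant ✓, unrestricted ✓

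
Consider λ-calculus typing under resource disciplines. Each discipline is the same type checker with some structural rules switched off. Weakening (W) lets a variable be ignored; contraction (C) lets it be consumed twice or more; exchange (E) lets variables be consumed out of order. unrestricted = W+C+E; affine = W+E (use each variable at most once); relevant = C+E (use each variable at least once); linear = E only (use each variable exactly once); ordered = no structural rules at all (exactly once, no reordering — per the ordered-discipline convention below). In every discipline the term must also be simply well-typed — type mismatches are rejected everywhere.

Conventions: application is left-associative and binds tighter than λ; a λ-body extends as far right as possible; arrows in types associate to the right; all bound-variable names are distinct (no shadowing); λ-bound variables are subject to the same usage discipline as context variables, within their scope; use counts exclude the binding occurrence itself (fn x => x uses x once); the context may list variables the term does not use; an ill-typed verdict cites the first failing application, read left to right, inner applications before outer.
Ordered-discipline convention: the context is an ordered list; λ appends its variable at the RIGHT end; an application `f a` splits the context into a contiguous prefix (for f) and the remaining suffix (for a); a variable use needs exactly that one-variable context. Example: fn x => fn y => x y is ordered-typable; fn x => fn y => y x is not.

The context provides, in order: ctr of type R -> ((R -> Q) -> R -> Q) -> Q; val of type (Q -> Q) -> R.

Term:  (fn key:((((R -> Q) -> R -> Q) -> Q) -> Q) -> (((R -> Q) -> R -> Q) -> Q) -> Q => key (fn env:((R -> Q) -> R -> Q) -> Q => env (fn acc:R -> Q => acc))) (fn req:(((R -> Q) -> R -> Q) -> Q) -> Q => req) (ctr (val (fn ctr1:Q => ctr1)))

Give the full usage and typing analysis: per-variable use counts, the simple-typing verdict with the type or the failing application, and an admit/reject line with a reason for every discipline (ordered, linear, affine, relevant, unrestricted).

counts: ctr: 1×, val: 1×, key (bound): 1×, env (bound): 1×, acc (bound): 1×, req (bound): 1×, ctr1 (bound): 1×
order of uses: key, env, acc, req, ctr, val, ctr1
typing: the term checks, with type Q
ordered: ✓ — one use each (ctr, val, key, env, acc, req, ctr1); ordered split holds
linear: ✓ — each of ctr, val, key, env, acc, req, ctr1 used exactly once
affine: ✓ — no duplicate uses among ctr, val, key, env, acc, req, ctr1
relevant: ✓ — at least one use each (ctr, val, key, env, acc, req, ctr1)
unrestricted: ✓ — type-checks (Q) and nothing is barred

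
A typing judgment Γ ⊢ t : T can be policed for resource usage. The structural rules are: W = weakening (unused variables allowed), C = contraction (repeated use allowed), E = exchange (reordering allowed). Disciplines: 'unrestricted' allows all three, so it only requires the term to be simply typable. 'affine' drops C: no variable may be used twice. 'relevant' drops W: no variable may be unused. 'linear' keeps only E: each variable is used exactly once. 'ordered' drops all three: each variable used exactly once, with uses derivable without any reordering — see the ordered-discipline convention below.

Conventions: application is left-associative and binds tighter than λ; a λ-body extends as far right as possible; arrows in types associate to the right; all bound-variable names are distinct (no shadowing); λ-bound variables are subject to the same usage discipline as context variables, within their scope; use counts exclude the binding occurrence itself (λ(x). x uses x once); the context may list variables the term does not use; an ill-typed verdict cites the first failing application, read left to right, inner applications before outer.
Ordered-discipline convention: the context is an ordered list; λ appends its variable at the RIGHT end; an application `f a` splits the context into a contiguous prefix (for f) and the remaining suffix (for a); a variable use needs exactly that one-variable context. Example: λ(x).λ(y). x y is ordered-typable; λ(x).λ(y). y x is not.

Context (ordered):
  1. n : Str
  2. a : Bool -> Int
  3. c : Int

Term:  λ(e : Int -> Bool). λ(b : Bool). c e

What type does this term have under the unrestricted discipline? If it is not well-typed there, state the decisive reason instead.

not well-typed under unrestricted — fails simple typing
usage: n: 0, a: 0, c: 1, e (λ-bound): 1, b (λ-bound): 0
order of uses: c, e
typing: ill-typed: non-function type Int applied to an argument
per-discipline verdicts: ordered ✗; linear ✗; affine ✗; relevant ✗; unrestricted ✗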